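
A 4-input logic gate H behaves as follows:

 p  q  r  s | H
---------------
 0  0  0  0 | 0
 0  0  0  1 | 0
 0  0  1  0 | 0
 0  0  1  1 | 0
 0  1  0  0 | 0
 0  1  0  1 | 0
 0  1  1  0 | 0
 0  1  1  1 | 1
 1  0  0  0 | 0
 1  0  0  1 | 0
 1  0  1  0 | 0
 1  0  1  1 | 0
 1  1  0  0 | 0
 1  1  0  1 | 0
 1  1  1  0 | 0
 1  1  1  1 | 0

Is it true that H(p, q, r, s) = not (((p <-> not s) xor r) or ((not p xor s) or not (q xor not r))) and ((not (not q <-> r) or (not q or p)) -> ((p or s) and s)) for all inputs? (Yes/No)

Yes

Check the formula against H row by row:
  p=0, q=0, r=0, s=0: formula gives 0, H = 0 ✓
  p=0, q=0, r=0, s=1: formula gives 0, H = 0 ✓
  p=0, q=0, r=1, s=0: formula gives 0, H = 0 ✓
  p=0, q=0, r=1, s=1: formula gives 0, H = 0 ✓
  …and likewise for the remaining 12 rows.
No disagreement on any input; they are logically equivalent.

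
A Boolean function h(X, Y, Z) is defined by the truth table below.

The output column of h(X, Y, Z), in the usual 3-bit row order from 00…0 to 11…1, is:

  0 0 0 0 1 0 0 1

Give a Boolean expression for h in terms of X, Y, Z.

h=1 on 2 inputs: (1,0,0), (1,1,1). Reading each as a conjunction of literals (X·¬Y·¬Z, X·Y·Z) and taking the OR gives the canonical DNF.

h(X, Y, Z) = ((X and not Y) and not Z) or ((X and Y) and Z)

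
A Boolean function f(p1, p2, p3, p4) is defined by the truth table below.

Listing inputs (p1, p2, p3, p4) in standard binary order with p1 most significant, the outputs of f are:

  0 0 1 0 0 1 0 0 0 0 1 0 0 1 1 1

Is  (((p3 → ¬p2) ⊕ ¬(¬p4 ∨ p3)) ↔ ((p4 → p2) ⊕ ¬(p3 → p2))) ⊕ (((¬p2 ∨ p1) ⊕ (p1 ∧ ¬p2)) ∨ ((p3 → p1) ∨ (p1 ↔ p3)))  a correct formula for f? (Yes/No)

Yes

Test each input against both f and the formula:
  p1=0, p2=0, p3=0, p4=0: formula gives 0, f = 0 ✓
  p1=0, p2=0, p3=0, p4=1: formula gives 0, f = 0 ✓
  p1=0, p2=0, p3=1, p4=0: formula gives 1, f = 1 ✓
  p1=0, p2=0, p3=1, p4=1: formula gives 0, f = 0 ✓
  … (the remaining 12 rows also agree.)
Every row agrees, so the formula is equivalent.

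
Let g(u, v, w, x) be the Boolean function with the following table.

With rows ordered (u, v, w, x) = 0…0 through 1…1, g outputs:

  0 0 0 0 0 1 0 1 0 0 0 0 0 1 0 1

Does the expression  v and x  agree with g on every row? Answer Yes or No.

Test each input against both g and the formula:
  u=0, v=0, w=0, x=0: formula gives 0, g = 0 ✓
  u=0, v=0, w=0, x=1: formula gives 0, g = 0 ✓
  u=0, v=0, w=1, x=0: formula gives 0, g = 0 ✓
  u=0, v=0, w=1, x=1: formula gives 0, g = 0 ✓
  …and likewise for the remaining 12 rows.
Every row agrees, so the formula is equivalent.

Yes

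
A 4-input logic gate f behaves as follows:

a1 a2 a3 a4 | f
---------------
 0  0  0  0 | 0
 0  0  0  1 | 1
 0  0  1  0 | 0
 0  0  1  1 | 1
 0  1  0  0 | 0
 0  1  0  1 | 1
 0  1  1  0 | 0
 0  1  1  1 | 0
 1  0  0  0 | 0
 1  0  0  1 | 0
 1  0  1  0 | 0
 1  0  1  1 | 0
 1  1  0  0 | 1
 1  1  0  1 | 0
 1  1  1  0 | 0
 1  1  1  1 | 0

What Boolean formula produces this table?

Collect the rows where f=1 — (0,0,0,1), (0,0,1,1), (0,1,0,1), (1,1,0,0) — and write one minterm per row: ¬a1·¬a2·¬a3·a4, ¬a1·¬a2·a3·a4, ¬a1·a2·¬a3·a4, a1·a2·¬a3·¬a4. Their union (logical OR) reproduces the table exactly.

f(a1, a2, a3, a4) = (((((NOT a1 AND NOT a2) AND NOT a3) AND a4) OR (((NOT a1 AND NOT a2) AND a3) AND a4)) OR (((NOT a1 AND a2) AND NOT a3) AND a4)) OR (((a1 AND a2) AND NOT a3) AND NOT a4)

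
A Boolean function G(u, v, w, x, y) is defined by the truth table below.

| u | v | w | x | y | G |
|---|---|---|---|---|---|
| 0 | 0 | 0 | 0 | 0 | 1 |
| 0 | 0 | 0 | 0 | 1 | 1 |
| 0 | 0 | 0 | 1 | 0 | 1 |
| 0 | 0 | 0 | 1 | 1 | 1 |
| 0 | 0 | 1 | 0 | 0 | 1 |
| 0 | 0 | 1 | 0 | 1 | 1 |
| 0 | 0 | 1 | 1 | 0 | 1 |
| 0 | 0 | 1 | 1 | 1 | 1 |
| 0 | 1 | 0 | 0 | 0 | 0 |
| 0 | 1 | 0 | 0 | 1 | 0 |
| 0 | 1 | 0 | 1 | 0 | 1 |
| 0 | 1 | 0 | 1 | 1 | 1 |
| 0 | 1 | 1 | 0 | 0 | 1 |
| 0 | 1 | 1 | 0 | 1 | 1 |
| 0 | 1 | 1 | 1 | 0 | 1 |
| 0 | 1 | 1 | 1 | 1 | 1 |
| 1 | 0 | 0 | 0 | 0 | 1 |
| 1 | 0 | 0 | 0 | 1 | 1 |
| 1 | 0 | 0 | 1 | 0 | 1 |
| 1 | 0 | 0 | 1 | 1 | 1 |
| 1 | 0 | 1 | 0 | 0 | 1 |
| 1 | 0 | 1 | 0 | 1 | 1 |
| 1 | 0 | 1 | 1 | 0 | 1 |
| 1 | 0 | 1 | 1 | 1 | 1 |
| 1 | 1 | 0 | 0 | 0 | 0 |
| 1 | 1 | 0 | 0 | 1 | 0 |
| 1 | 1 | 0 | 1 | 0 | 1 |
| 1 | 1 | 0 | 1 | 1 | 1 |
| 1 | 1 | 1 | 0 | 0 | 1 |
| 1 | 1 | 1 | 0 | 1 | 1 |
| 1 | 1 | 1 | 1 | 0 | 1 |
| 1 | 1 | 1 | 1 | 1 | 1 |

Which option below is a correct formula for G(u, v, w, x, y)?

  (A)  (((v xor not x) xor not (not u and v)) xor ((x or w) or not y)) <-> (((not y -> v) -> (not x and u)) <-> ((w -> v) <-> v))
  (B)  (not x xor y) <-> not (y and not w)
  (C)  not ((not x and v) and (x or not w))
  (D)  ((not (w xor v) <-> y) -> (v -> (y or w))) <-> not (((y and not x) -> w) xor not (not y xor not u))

(A): at (0,0,0,0,0) it gives 0, but G = 1 — eliminated.
(B): at (0,0,0,1,0) it gives 0, but G = 1 — eliminated.
(D): at (0,0,0,1,1) it gives 0, but G = 1 — eliminated.
That leaves (C). Evaluating it on every row reproduces the table of G exactly.

C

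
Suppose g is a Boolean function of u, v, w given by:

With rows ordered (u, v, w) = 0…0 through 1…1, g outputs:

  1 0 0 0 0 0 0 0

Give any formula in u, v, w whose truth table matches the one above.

Only row (0,0,0) gives 1. That row's minterm ¬u·¬v·¬w is g directly.

g(u, v, w) = (¬u ∧ ¬v) ∧ ¬w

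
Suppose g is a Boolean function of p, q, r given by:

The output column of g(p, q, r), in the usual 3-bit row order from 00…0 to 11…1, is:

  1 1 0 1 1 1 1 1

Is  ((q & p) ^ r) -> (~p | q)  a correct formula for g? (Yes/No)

Evaluate ((q & p) ^ r) -> (~p | q) on each row and compare to g:
  p=0, q=0, r=0: formula gives 1, g = 1 ✓
  p=0, q=0, r=1: formula gives 1, g = 1 ✓
  p=0, q=1, r=0: formula gives 1, but g = 0 ✗
A single disagreement suffices: at (0,1,0) they differ, so the formula does not compute g.

No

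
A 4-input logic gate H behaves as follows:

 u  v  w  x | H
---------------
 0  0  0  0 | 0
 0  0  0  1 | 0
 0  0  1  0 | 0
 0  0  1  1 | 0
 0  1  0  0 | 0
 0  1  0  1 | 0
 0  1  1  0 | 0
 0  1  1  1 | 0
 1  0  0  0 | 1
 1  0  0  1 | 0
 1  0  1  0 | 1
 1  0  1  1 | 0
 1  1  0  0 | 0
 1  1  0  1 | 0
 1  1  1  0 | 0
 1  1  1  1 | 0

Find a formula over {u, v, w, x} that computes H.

H=1 on 2 inputs: (1,0,0,0), (1,0,1,0). Reading each as a conjunction of literals (u·¬v·¬w·¬x, u·¬v·w·¬x) and taking the OR gives the canonical DNF.

H(u, v, w, x) = (((u AND NOT v) AND NOT w) AND NOT x) OR (((u AND NOT v) AND w) AND NOT x)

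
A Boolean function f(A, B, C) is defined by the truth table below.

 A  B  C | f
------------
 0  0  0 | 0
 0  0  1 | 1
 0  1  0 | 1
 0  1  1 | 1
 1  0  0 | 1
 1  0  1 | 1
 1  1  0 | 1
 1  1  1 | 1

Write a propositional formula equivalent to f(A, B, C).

The output is 1 whenever at least one input is 1 — the OR of all inputs.

f(A, B, C) = (A ∨ B) ∨ C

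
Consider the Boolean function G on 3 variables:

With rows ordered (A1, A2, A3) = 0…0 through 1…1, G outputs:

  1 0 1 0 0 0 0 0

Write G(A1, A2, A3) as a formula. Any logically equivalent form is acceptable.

G(A1, A2, A3) = ((~A1 & ~A2) & ~A3) | ((~A1 & A2) & ~A3)

Collect the rows where G=1 — (0,0,0), (0,1,0) — and write one minterm per row: ¬A1·¬A2·¬A3, ¬A1·A2·¬A3. Their union (logical OR) reproduces the table exactly.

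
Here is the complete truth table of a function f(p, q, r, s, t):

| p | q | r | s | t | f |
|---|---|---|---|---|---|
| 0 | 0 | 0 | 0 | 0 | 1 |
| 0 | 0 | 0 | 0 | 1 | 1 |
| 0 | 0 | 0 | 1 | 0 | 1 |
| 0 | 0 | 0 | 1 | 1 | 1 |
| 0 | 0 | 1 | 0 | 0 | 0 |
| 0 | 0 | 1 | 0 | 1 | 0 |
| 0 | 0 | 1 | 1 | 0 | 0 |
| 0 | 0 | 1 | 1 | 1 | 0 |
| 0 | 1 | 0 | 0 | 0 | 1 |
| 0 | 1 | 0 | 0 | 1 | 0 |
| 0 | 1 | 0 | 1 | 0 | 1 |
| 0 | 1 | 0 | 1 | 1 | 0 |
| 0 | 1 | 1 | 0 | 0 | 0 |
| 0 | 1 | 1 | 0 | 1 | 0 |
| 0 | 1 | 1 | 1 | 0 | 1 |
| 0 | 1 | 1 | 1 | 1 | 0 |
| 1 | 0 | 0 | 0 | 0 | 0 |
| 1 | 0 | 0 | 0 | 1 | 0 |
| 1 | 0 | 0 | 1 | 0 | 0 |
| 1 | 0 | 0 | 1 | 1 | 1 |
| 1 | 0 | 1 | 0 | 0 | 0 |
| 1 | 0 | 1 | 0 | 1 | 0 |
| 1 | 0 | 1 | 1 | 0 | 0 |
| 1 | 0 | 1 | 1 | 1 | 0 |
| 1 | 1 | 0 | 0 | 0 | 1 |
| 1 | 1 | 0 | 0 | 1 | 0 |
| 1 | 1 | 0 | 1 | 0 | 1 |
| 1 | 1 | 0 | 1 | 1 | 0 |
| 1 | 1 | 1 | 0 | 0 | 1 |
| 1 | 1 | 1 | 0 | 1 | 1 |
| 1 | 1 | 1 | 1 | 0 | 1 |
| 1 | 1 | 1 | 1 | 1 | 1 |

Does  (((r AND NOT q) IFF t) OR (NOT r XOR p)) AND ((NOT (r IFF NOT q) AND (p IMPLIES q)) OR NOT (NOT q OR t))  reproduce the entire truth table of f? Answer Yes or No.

Test each input against both f and the formula:
  p=0, q=0, r=0, s=0, t=0: formula gives 1, f = 1 ✓
  p=0, q=0, r=0, s=0, t=1: formula gives 1, f = 1 ✓
  p=0, q=0, r=0, s=1, t=0: formula gives 1, f = 1 ✓
  p=0, q=0, r=0, s=1, t=1: formula gives 1, f = 1 ✓
  …
  p=0, q=1, r=1, s=0, t=0: formula gives 1, but f = 0 ✗
Row (0,1,1,0,0) is a counterexample, so the formula is not equivalent to f.

No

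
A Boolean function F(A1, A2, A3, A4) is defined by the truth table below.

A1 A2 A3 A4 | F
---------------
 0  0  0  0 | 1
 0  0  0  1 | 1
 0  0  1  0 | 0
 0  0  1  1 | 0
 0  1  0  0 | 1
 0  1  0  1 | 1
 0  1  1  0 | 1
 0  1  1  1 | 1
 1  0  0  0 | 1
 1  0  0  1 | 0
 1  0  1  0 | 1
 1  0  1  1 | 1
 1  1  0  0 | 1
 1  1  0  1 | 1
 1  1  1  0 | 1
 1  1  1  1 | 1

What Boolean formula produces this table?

F is 0 on only 3 rows — (0,0,1,0), (0,0,1,1), (1,0,0,1). Writing each as a minterm (¬A1·¬A2·A3·¬A4, ¬A1·¬A2·A3·A4, A1·¬A2·¬A3·A4) and OR-ing them characterizes exactly where F=0, so F is the negation of that disjunction.

F(A1, A2, A3, A4) = ~(((((~A1 & ~A2) & A3) & ~A4) | (((~A1 & ~A2) & A3) & A4)) | (((A1 & ~A2) & ~A3) & A4))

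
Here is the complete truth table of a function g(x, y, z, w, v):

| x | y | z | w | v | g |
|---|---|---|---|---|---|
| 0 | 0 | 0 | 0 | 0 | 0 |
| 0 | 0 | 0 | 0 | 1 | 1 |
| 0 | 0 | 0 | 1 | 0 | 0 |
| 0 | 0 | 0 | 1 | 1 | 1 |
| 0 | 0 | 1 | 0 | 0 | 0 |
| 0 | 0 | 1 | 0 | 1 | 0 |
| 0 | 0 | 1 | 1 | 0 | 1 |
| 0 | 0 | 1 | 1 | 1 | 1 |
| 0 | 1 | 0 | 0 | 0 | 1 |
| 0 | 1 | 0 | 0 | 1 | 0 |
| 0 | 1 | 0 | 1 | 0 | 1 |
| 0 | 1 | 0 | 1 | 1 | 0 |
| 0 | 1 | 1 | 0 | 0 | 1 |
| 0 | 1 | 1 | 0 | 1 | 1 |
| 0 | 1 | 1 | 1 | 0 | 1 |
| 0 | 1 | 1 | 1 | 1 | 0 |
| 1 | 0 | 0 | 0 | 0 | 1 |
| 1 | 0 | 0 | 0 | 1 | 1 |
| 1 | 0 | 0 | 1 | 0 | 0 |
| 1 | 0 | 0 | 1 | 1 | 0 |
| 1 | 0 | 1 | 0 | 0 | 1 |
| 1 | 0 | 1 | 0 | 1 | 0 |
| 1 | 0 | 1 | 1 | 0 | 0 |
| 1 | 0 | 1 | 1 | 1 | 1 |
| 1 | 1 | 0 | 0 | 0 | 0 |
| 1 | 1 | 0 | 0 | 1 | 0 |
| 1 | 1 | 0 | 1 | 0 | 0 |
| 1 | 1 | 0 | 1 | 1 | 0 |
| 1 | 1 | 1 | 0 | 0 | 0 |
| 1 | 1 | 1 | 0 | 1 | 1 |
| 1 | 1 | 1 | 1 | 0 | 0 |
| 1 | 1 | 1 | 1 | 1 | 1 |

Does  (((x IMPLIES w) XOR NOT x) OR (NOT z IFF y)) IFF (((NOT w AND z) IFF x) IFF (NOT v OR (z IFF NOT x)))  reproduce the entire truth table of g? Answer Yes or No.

No

Test each input against both g and the formula:
  x=0, y=0, z=0, w=0, v=0: formula gives 0, g = 0 ✓
  x=0, y=0, z=0, w=0, v=1: formula gives 1, g = 1 ✓
  x=0, y=0, z=0, w=1, v=0: formula gives 0, g = 0 ✓
  x=0, y=0, z=0, w=1, v=1: formula gives 1, g = 1 ✓
  …
  x=0, y=1, z=1, w=1, v=0: formula gives 0, but g = 1 ✗
A single disagreement suffices: at (0,1,1,1,0) they differ, so the formula does not compute g.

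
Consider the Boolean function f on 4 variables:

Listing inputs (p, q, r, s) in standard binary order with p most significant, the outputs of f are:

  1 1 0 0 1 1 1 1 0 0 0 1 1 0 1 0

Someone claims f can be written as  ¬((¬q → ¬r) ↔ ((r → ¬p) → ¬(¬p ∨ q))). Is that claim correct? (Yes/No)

No

Evaluate ¬((¬q → ¬r) ↔ ((r → ¬p) → ¬(¬p ∨ q))) on each row and compare to f:
  p=0, q=0, r=0, s=0: formula gives 1, f = 1 ✓
  p=0, q=0, r=0, s=1: formula gives 1, f = 1 ✓
  p=0, q=0, r=1, s=0: formula gives 0, f = 0 ✓
  p=0, q=0, r=1, s=1: formula gives 0, f = 0 ✓
  …
  p=1, q=0, r=1, s=0: formula gives 1, but f = 0 ✗
A single disagreement suffices: at (1,0,1,0) they differ, so the formula does not compute f.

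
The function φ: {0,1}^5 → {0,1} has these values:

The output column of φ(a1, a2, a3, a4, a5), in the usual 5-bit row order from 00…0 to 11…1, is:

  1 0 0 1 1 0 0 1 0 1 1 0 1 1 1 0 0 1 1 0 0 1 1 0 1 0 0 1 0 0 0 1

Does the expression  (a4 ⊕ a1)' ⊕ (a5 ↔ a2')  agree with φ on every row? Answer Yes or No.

Test each input against both φ and the formula:
  a1=0, a2=0, a3=0, a4=0, a5=0: formula gives 1, φ = 1 ✓
  a1=0, a2=0, a3=0, a4=0, a5=1: formula gives 0, φ = 0 ✓
  a1=0, a2=0, a3=0, a4=1, a5=0: formula gives 0, φ = 0 ✓
  a1=0, a2=0, a3=0, a4=1, a5=1: formula gives 1, φ = 1 ✓
  …
  a1=0, a2=1, a3=1, a4=0, a5=0: formula gives 0, but φ = 1 ✗
Row (0,1,1,0,0) is a counterexample, so the formula is not equivalent to φ.

No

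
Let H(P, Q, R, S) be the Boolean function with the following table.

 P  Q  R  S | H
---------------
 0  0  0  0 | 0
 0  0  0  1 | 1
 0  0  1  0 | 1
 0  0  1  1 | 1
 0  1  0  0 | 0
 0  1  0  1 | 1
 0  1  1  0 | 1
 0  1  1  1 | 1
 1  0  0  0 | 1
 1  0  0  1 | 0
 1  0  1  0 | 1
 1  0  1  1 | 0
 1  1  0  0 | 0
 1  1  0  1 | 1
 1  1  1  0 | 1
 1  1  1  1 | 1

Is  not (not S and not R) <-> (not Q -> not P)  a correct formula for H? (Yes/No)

Test each input against both H and the formula:
  P=0, Q=0, R=0, S=0: formula gives 0, H = 0 ✓
  P=0, Q=0, R=0, S=1: formula gives 1, H = 1 ✓
  P=0, Q=0, R=1, S=0: formula gives 1, H = 1 ✓
  P=0, Q=0, R=1, S=1: formula gives 1, H = 1 ✓
  …
  P=1, Q=0, R=1, S=0: formula gives 0, but H = 1 ✗
Since they disagree at (1,0,1,0), the expression is not a correct formula for H.

No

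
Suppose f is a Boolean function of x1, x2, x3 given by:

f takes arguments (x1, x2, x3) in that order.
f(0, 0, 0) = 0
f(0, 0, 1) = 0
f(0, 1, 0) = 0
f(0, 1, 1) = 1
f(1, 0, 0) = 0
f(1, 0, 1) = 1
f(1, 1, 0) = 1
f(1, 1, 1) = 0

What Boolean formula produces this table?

f(x1, x2, x3) = (((NOT x1 AND x2) AND x3) OR ((x1 AND NOT x2) AND x3)) OR ((x1 AND x2) AND NOT x3)

The 1-rows are (0,1,1), (1,0,1), (1,1,0). Each contributes one minterm — ¬x1·x2·x3; x1·¬x2·x3; x1·x2·¬x3 — and their disjunction is a sum-of-products form of f.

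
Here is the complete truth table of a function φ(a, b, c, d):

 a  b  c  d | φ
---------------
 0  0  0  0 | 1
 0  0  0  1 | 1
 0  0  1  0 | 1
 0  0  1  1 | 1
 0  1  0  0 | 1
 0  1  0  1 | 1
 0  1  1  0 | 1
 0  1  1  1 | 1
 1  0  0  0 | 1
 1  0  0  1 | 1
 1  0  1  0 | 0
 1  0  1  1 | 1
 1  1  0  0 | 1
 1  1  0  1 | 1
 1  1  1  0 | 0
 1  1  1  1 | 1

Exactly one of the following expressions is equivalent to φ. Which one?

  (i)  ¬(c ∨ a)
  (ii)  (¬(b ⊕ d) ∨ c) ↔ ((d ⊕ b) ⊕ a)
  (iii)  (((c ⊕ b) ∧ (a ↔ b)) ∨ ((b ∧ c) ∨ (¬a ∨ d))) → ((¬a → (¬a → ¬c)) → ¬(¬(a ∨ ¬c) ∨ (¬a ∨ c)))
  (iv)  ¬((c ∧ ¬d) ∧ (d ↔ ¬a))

iv

(i): at (0,0,1,0) it gives 0, but φ = 1 — eliminated.
(ii): at (0,0,0,0) it gives 0, but φ = 1 — eliminated.
(iii): at (0,0,0,0) it gives 0, but φ = 1 — eliminated.
(iv) is the remaining candidate, and it agrees with φ on all 16 inputs.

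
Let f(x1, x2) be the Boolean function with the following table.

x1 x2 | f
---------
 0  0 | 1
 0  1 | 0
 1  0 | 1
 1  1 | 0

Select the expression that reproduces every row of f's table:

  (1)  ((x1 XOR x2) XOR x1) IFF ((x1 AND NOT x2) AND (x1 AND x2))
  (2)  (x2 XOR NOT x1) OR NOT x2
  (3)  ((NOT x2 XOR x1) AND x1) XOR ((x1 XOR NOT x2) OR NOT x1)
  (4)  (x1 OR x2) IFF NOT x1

1

(2) fails at (1,1): the formula yields 1, f is 0.
(3) fails at (0,1): the formula yields 1, f is 0.
(4) fails at (0,0): the formula yields 0, f is 1.
That leaves (1). Evaluating it on every row reproduces the table of f exactly.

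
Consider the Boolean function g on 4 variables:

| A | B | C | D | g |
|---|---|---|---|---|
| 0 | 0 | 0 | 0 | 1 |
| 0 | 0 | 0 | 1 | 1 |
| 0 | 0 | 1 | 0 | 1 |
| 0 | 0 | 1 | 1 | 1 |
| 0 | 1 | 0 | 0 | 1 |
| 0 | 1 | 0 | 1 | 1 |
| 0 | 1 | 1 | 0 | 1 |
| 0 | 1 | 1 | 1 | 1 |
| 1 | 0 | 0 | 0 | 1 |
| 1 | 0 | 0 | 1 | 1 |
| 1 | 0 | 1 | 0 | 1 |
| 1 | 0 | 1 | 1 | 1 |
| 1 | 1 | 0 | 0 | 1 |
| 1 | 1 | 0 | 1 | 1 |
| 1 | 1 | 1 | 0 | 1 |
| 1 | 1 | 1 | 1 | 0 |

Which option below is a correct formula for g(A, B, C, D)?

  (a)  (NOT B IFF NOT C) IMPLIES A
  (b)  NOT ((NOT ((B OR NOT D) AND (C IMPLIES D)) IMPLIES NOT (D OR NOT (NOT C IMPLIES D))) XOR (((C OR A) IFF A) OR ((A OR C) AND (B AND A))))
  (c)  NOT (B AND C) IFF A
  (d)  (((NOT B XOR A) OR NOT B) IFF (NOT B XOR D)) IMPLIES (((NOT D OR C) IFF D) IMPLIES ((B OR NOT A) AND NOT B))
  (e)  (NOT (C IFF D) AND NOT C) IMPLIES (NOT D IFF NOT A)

d

(a) fails at (0,0,0,0): the formula yields 0, g is 1.
(b) fails at (0,0,0,1): the formula yields 0, g is 1.
(c) fails at (0,0,0,0): the formula yields 0, g is 1.
(e) fails at (0,0,0,1): the formula yields 0, g is 1.
(d) is the remaining candidate, and it agrees with g on all 16 inputs.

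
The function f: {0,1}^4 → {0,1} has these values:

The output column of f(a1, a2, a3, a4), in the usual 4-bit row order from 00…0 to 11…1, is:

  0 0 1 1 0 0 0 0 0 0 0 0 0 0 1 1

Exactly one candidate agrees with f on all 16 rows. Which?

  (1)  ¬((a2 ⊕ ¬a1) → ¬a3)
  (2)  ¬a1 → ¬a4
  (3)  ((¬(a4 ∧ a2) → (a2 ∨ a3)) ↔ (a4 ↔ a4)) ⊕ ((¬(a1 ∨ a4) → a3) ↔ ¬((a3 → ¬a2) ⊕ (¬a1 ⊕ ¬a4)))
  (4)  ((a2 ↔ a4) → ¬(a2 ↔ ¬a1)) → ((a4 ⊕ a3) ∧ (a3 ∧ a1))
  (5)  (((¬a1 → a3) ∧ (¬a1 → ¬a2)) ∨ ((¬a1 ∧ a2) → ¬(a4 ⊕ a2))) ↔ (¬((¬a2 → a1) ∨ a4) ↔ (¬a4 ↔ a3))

(2) fails at (0,0,0,0): the formula yields 1, f is 0.
(3) fails at (0,0,0,0): the formula yields 1, f is 0.
(4) fails at (0,0,1,0): the formula yields 0, f is 1.
(5) fails at (0,1,1,0): the formula yields 1, f is 0.
That leaves (1). Evaluating it on every row reproduces the table of f exactly.

1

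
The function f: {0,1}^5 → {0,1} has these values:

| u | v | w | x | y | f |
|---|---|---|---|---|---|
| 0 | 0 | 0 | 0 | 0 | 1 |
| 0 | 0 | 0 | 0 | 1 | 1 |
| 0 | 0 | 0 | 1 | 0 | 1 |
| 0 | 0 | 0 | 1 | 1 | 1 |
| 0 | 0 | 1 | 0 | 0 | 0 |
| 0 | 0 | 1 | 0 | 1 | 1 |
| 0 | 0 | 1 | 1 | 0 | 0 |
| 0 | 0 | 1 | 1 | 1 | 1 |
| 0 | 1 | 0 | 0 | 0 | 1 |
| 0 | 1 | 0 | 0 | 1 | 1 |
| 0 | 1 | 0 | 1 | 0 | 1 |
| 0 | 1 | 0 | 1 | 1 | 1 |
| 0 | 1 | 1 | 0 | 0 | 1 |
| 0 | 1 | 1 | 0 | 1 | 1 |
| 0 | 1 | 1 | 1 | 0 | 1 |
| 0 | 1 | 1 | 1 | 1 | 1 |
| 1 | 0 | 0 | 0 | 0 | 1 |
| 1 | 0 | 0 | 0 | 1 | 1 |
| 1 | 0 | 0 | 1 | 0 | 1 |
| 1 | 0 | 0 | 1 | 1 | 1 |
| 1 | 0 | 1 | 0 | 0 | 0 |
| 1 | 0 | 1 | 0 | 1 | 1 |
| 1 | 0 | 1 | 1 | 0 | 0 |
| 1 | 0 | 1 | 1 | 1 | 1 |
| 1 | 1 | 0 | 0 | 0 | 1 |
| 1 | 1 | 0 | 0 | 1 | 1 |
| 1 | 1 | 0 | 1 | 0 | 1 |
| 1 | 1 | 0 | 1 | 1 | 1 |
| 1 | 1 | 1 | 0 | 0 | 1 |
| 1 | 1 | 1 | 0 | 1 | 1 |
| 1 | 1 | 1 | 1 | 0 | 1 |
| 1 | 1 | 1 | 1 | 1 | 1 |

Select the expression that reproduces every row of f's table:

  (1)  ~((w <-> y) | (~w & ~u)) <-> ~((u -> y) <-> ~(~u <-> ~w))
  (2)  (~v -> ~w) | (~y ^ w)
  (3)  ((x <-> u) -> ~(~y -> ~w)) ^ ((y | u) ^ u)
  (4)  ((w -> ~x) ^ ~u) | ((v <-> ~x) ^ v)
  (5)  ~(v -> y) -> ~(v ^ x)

(1) disagrees with f on (0,0,0,0,0) (formula → 0, table → 1); rule it out.
(3) disagrees with f on (0,0,0,0,0) (formula → 0, table → 1); rule it out.
(4) disagrees with f on (0,0,0,0,0) (formula → 0, table → 1); rule it out.
(5) disagrees with f on (0,0,1,0,0) (formula → 1, table → 0); rule it out.
Only (2) survives; checking it on all 32 rows confirms it matches f.

2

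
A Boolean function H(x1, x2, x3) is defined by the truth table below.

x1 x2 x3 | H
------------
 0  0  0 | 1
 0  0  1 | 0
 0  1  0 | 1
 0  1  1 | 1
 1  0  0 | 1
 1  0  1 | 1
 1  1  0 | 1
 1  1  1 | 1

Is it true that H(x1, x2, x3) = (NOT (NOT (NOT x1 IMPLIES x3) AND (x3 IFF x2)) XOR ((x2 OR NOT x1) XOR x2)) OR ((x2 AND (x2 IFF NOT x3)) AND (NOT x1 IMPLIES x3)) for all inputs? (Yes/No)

Yes

Evaluate (NOT (NOT (NOT x1 IMPLIES x3) AND (x3 IFF x2)) XOR ((x2 OR NOT x1) XOR x2)) OR ((x2 AND (x2 IFF NOT x3)) AND (NOT x1 IMPLIES x3)) on each row and compare to H:
  x1=0, x2=0, x3=0: formula gives 1, H = 1 ✓
  x1=0, x2=0, x3=1: formula gives 0, H = 0 ✓
  x1=0, x2=1, x3=0: formula gives 1, H = 1 ✓
  x1=0, x2=1, x3=1: formula gives 1, H = 1 ✓
  x1=1, x2=0, x3=0: formula gives 1, H = 1 ✓
  …and likewise for the remaining 3 rows.
Every row agrees, so the formula is equivalent.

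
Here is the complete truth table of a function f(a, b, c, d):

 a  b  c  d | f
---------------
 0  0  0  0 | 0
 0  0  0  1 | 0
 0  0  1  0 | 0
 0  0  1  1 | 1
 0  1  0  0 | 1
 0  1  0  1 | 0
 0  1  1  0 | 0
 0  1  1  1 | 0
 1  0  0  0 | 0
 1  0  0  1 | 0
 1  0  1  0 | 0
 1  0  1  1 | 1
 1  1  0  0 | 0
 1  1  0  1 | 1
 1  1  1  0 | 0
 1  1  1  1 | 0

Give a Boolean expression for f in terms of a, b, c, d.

The 1-rows are (0,0,1,1), (0,1,0,0), (1,0,1,1), (1,1,0,1). Each contributes one minterm — ¬a·¬b·c·d; ¬a·b·¬c·¬d; a·¬b·c·d; a·b·¬c·d — and their disjunction is a sum-of-products form of f.

f(a, b, c, d) = (((((not a and not b) and c) and d) or (((not a and b) and not c) and not d)) or (((a and not b) and c) and d)) or (((a and b) and not c) and d)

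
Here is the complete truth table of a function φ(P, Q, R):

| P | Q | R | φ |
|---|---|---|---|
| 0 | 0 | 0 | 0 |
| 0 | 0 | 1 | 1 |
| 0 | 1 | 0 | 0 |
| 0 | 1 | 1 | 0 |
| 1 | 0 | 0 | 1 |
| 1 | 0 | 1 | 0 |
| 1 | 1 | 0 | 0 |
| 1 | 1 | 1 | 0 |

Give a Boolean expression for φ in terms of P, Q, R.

φ(P, Q, R) = ((~P & ~Q) & R) | ((P & ~Q) & ~R)

The 1-rows are (0,0,1), (1,0,0). Each contributes one minterm — ¬P·¬Q·R; P·¬Q·¬R — and their disjunction is a sum-of-products form of φ.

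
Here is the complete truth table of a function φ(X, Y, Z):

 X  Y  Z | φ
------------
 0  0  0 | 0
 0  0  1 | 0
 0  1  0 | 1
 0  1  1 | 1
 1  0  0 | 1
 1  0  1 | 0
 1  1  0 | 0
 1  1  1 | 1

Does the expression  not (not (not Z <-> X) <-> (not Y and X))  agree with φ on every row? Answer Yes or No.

Check the formula against φ row by row:
  X=0, Y=0, Z=0: formula gives 1, but φ = 0 ✗
Since they disagree at (0,0,0), the expression is not a correct formula for φ.

No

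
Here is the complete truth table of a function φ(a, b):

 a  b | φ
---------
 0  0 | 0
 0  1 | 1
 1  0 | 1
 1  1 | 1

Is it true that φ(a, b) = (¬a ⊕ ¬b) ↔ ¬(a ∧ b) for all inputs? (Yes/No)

Check the formula against φ row by row:
  a=0, b=0: formula gives 0, φ = 0 ✓
  a=0, b=1: formula gives 1, φ = 1 ✓
  a=1, b=0: formula gives 1, φ = 1 ✓
  a=1, b=1: formula gives 1, φ = 1 ✓
No disagreement on any input; they are logically equivalent.

Yes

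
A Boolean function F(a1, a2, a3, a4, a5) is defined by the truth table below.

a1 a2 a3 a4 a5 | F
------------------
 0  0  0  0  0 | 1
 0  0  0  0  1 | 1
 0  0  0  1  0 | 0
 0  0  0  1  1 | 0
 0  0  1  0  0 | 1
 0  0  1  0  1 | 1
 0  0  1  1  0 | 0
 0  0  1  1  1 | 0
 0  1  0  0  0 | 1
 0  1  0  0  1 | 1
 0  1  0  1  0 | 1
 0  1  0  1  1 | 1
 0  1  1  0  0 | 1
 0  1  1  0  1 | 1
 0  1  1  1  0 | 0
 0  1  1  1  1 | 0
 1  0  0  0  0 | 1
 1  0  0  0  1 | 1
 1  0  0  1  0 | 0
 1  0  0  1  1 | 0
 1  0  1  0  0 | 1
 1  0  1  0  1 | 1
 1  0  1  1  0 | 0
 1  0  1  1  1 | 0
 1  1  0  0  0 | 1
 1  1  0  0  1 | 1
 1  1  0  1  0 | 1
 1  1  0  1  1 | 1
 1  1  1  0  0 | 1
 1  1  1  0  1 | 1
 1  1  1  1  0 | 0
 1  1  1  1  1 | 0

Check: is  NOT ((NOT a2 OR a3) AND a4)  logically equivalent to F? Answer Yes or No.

Evaluate NOT ((NOT a2 OR a3) AND a4) on each row and compare to F:
  a1=0, a2=0, a3=0, a4=0, a5=0: formula gives 1, F = 1 ✓
  a1=0, a2=0, a3=0, a4=0, a5=1: formula gives 1, F = 1 ✓
  a1=0, a2=0, a3=0, a4=1, a5=0: formula gives 0, F = 0 ✓
  a1=0, a2=0, a3=0, a4=1, a5=1: formula gives 0, F = 0 ✓
  … (the remaining 28 rows also agree.)
No disagreement on any input; they are logically equivalent.

Yes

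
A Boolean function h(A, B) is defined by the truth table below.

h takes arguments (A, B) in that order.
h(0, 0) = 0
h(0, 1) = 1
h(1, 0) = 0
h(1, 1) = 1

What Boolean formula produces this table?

h(A, B) = B

The output simply equals B.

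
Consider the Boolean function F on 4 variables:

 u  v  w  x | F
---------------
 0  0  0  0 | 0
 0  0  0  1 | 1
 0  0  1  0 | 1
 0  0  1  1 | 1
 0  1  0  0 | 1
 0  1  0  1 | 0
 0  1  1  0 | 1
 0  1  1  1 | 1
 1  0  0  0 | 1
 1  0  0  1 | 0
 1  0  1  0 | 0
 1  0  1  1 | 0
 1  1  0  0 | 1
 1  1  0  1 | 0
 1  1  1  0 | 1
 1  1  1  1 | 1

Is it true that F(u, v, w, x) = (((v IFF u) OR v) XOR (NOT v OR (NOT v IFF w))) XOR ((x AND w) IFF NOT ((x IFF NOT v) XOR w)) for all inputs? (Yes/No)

Yes

Check the formula against F row by row:
  u=0, v=0, w=0, x=0: formula gives 0, F = 0 ✓
  u=0, v=0, w=0, x=1: formula gives 1, F = 1 ✓
  u=0, v=0, w=1, x=0: formula gives 1, F = 1 ✓
  u=0, v=0, w=1, x=1: formula gives 1, F = 1 ✓
  … (the remaining 12 rows also agree.)
Every row agrees, so the formula is equivalent.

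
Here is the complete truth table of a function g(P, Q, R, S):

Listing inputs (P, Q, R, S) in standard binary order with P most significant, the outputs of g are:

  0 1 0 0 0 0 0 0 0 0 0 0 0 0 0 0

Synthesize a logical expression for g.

g(P, Q, R, S) = ((P' · Q') · R') · S

g is 1 on exactly one input, (0,0,0,1), whose minterm is ¬P·¬Q·¬R·S. So g is just that conjunction.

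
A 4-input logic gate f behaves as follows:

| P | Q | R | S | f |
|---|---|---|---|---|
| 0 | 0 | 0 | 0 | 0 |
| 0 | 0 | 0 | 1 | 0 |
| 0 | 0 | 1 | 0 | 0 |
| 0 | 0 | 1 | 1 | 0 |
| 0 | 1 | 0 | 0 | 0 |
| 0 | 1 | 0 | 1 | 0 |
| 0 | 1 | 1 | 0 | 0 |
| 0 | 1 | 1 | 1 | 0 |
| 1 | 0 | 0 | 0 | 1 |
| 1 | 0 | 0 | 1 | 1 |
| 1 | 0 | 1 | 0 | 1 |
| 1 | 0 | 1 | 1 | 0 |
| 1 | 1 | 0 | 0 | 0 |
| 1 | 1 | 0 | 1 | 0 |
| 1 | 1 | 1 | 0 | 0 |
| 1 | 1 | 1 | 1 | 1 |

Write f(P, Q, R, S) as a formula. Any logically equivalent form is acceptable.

The 1-rows are (1,0,0,0), (1,0,0,1), (1,0,1,0), (1,1,1,1). Each contributes one minterm — P·¬Q·¬R·¬S; P·¬Q·¬R·S; P·¬Q·R·¬S; P·Q·R·S — and their disjunction is a sum-of-products form of f.

f(P, Q, R, S) = (((((P & ~Q) & ~R) & ~S) | (((P & ~Q) & ~R) & S)) | (((P & ~Q) & R) & ~S)) | (((P & Q) & R) & S)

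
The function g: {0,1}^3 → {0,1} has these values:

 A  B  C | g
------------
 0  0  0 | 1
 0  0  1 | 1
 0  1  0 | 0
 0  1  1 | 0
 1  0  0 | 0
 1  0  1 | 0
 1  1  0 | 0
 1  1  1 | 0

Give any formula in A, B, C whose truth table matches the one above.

g(A, B, C) = ((not A and not B) and not C) or ((not A and not B) and C)

g=1 on 2 inputs: (0,0,0), (0,0,1). Reading each as a conjunction of literals (¬A·¬B·¬C, ¬A·¬B·C) and taking the OR gives the canonical DNF.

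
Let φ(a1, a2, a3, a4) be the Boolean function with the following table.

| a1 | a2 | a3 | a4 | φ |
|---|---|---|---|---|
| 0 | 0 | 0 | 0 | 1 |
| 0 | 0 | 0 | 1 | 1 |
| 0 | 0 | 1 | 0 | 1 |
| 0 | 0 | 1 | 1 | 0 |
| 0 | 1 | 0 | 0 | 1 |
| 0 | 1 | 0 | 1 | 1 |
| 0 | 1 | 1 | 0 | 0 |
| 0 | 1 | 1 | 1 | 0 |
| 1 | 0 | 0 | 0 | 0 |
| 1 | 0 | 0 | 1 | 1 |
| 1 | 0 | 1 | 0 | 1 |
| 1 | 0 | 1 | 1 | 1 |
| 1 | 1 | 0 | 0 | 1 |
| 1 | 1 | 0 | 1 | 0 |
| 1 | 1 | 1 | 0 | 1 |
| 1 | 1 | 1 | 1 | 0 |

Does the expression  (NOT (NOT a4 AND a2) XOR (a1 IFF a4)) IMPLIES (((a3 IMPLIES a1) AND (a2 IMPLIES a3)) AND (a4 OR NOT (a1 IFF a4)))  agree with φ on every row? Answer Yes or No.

Test each input against both φ and the formula:
  a1=0, a2=0, a3=0, a4=0: formula gives 1, φ = 1 ✓
  a1=0, a2=0, a3=0, a4=1: formula gives 1, φ = 1 ✓
  a1=0, a2=0, a3=1, a4=0: formula gives 1, φ = 1 ✓
  a1=0, a2=0, a3=1, a4=1: formula gives 0, φ = 0 ✓
  a1=0, a2=1, a3=0, a4=0: formula gives 0, but φ = 1 ✗
A single disagreement suffices: at (0,1,0,0) they differ, so the formula does not compute φ.

No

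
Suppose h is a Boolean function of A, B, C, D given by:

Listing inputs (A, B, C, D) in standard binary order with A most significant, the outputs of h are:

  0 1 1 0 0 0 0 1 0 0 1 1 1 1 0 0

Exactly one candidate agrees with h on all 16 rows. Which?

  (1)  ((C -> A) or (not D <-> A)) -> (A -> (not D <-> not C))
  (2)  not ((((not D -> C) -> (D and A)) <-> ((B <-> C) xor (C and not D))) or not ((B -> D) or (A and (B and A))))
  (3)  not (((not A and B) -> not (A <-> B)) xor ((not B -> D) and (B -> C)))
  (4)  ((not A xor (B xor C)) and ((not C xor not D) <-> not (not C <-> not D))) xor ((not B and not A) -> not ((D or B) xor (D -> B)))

(1) disagrees with h on (0,0,0,0) (formula → 1, table → 0); rule it out.
(3) disagrees with h on (0,0,1,0) (formula → 0, table → 1); rule it out.
(4) disagrees with h on (0,0,0,0) (formula → 1, table → 0); rule it out.
That leaves (2). Evaluating it on every row reproduces the table of h exactly.

2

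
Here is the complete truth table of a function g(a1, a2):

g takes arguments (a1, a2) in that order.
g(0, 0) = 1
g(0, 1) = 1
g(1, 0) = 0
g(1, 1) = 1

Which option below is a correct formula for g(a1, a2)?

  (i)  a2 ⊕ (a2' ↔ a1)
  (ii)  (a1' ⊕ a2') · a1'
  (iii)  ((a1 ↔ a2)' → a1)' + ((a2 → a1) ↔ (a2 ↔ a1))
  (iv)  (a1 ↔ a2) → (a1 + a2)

(i) disagrees with g on (0,0) (formula → 0, table → 1); rule it out.
(ii) disagrees with g on (0,0) (formula → 0, table → 1); rule it out.
(iv) disagrees with g on (0,0) (formula → 0, table → 1); rule it out.
Only (iii) survives; checking it on all 4 rows confirms it matches g.

iii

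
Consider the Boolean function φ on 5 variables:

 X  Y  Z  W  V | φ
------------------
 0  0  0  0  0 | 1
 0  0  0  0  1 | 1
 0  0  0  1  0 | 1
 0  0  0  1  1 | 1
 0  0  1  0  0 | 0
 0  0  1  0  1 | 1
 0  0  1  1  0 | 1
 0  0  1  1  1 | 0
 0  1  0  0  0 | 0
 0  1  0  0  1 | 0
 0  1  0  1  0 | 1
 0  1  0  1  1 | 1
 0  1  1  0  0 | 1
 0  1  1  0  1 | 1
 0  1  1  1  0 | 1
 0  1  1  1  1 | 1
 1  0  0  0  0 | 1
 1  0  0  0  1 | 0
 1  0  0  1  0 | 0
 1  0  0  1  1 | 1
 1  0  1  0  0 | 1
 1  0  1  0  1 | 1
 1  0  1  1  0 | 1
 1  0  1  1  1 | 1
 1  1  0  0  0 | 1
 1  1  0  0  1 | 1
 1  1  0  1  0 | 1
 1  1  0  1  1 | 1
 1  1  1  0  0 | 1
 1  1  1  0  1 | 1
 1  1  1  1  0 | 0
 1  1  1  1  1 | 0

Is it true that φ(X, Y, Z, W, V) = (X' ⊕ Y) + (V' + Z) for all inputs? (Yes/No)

Test each input against both φ and the formula:
  X=0, Y=0, Z=0, W=0, V=0: formula gives 1, φ = 1 ✓
  X=0, Y=0, Z=0, W=0, V=1: formula gives 1, φ = 1 ✓
  X=0, Y=0, Z=0, W=1, V=0: formula gives 1, φ = 1 ✓
  X=0, Y=0, Z=0, W=1, V=1: formula gives 1, φ = 1 ✓
  X=0, Y=0, Z=1, W=0, V=0: formula gives 1, but φ = 0 ✗
Since they disagree at (0,0,1,0,0), the expression is not a correct formula for φ.

No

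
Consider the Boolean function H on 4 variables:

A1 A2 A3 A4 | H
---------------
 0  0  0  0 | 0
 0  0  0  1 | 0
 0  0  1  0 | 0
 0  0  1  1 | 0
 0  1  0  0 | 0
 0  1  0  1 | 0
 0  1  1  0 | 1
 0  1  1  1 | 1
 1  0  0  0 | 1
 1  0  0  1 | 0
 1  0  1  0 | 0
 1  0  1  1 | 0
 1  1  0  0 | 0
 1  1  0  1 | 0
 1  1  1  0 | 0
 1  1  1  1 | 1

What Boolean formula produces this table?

H(A1, A2, A3, A4) = (((((A1' · A2) · A3) · A4') + (((A1' · A2) · A3) · A4)) + (((A1 · A2') · A3') · A4')) + (((A1 · A2) · A3) · A4)

The 1-rows are (0,1,1,0), (0,1,1,1), (1,0,0,0), (1,1,1,1). Each contributes one minterm — ¬A1·A2·A3·¬A4; ¬A1·A2·A3·A4; A1·¬A2·¬A3·¬A4; A1·A2·A3·A4 — and their disjunction is a sum-of-products form of H.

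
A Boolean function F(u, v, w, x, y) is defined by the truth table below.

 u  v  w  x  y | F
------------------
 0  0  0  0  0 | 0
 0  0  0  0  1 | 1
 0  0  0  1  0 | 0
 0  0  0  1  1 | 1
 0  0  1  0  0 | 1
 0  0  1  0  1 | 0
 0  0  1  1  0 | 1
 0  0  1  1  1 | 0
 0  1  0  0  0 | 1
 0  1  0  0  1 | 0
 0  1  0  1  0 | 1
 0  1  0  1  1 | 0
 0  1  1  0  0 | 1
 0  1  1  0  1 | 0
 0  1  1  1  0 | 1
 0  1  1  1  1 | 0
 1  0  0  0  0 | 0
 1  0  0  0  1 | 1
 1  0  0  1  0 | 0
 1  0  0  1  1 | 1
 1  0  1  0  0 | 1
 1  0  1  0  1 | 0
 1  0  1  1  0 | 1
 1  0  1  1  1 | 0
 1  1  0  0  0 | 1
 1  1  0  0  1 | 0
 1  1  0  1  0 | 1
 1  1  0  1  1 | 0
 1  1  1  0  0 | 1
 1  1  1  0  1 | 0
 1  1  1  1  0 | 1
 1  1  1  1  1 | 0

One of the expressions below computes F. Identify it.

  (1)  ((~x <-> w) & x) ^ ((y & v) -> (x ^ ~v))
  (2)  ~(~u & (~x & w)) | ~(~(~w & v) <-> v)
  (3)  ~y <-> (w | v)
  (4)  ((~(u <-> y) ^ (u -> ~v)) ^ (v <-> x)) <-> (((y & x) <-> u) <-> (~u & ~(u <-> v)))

3

(1): at (0,0,0,0,0) it gives 1, but F = 0 — eliminated.
(2): at (0,0,0,0,0) it gives 1, but F = 0 — eliminated.
(4): at (0,0,0,0,0) it gives 1, but F = 0 — eliminated.
Only (3) survives; checking it on all 32 rows confirms it matches F.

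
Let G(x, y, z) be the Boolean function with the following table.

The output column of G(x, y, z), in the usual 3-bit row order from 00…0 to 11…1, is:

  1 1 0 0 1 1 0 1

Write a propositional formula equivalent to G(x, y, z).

G(x, y, z) = ¬((((¬x ∧ y) ∧ ¬z) ∨ ((¬x ∧ y) ∧ z)) ∨ ((x ∧ y) ∧ ¬z))

The 0-rows are (0,1,0), (0,1,1), (1,1,0). Take each as a conjunction (¬x·y·¬z, ¬x·y·z, x·y·¬z), form their disjunction, and complement — that gives a formula that is 1 everywhere G is.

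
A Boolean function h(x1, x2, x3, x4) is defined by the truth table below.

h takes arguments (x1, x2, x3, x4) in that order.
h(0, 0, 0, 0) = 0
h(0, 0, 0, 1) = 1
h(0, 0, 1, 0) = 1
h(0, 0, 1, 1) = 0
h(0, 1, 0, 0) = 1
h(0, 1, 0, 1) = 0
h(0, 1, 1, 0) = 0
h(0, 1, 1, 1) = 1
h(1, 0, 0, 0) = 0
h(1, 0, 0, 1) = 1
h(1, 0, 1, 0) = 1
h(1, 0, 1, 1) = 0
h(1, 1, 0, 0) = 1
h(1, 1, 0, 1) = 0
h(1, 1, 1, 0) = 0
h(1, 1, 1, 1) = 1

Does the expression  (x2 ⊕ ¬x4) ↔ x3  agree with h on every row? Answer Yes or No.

Check the formula against h row by row:
  x1=0, x2=0, x3=0, x4=0: formula gives 0, h = 0 ✓
  x1=0, x2=0, x3=0, x4=1: formula gives 1, h = 1 ✓
  x1=0, x2=0, x3=1, x4=0: formula gives 1, h = 1 ✓
  x1=0, x2=0, x3=1, x4=1: formula gives 0, h = 0 ✓
  …and likewise for the remaining 12 rows.
Every row agrees, so the formula is equivalent.

Yes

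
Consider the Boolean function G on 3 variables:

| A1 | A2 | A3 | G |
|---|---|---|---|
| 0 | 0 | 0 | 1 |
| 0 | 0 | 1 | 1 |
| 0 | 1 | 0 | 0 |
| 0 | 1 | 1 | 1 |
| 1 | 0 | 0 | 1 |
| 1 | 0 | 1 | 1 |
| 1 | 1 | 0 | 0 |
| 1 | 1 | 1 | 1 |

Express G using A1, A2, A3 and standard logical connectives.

G(A1, A2, A3) = (((A1' · A2) · A3') + ((A1 · A2) · A3'))'

G is 0 on only 2 rows — (0,1,0), (1,1,0). Writing each as a minterm (¬A1·A2·¬A3, A1·A2·¬A3) and OR-ing them characterizes exactly where G=0, so G is the negation of that disjunction.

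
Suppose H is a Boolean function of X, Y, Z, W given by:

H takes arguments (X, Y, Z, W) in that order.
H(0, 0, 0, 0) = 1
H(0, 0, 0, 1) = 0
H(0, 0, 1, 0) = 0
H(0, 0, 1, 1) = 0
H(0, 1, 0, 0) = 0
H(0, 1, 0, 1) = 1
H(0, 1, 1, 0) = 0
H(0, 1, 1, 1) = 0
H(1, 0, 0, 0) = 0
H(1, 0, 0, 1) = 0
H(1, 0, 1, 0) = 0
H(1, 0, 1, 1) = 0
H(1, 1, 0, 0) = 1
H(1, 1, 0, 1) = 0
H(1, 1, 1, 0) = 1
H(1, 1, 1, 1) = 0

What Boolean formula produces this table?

Collect the rows where H=1 — (0,0,0,0), (0,1,0,1), (1,1,0,0), (1,1,1,0) — and write one minterm per row: ¬X·¬Y·¬Z·¬W, ¬X·Y·¬Z·W, X·Y·¬Z·¬W, X·Y·Z·¬W. Their union (logical OR) reproduces the table exactly.

H(X, Y, Z, W) = (((((~X & ~Y) & ~Z) & ~W) | (((~X & Y) & ~Z) & W)) | (((X & Y) & ~Z) & ~W)) | (((X & Y) & Z) & ~W)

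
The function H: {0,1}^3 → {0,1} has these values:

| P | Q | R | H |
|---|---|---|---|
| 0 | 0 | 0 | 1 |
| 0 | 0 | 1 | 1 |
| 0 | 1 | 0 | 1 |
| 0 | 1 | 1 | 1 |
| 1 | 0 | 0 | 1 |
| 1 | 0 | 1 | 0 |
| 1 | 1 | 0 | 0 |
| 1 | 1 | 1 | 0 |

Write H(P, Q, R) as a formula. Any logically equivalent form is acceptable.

H(P, Q, R) = NOT ((((P AND NOT Q) AND R) OR ((P AND Q) AND NOT R)) OR ((P AND Q) AND R))

The 0-rows are (1,0,1), (1,1,0), (1,1,1). Take each as a conjunction (P·¬Q·R, P·Q·¬R, P·Q·R), form their disjunction, and complement — that gives a formula that is 1 everywhere H is.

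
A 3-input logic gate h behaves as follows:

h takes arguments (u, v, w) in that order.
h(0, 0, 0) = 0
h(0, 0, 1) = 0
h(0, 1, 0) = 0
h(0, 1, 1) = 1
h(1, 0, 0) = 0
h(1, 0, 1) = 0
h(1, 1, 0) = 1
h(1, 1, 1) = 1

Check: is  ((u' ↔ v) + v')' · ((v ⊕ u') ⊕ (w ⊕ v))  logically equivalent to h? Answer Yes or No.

No

Evaluate ((u' ↔ v) + v')' · ((v ⊕ u') ⊕ (w ⊕ v)) on each row and compare to h:
  u=0, v=0, w=0: formula gives 0, h = 0 ✓
  u=0, v=0, w=1: formula gives 0, h = 0 ✓
  u=0, v=1, w=0: formula gives 0, h = 0 ✓
  u=0, v=1, w=1: formula gives 0, but h = 1 ✗
Since they disagree at (0,1,1), the expression is not a correct formula for h.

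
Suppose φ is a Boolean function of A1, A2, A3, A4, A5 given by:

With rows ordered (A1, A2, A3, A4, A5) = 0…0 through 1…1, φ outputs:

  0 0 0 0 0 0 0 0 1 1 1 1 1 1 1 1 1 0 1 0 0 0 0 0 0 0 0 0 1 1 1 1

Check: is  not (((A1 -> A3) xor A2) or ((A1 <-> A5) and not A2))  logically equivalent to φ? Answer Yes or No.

Evaluate not (((A1 -> A3) xor A2) or ((A1 <-> A5) and not A2)) on each row and compare to φ:
  A1=0, A2=0, A3=0, A4=0, A5=0: formula gives 0, φ = 0 ✓
  A1=0, A2=0, A3=0, A4=0, A5=1: formula gives 0, φ = 0 ✓
  A1=0, A2=0, A3=0, A4=1, A5=0: formula gives 0, φ = 0 ✓
  A1=0, A2=0, A3=0, A4=1, A5=1: formula gives 0, φ = 0 ✓
  … (the remaining 28 rows also agree.)
No disagreement on any input; they are logically equivalent.

Yes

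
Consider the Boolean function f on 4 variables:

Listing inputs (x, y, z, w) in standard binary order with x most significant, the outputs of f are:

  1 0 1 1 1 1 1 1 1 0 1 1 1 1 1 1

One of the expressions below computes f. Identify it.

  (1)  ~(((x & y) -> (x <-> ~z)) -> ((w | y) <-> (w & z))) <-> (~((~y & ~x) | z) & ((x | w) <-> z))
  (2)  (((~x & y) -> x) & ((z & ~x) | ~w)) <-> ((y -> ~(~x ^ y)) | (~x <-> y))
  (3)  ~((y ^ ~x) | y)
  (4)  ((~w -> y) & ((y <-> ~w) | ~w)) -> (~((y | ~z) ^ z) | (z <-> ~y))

(1) fails at (0,1,0,1): the formula yields 0, f is 1.
(2) fails at (0,1,0,0): the formula yields 0, f is 1.
(3) fails at (0,0,0,0): the formula yields 0, f is 1.
(4) is the remaining candidate, and it agrees with f on all 16 inputs.

4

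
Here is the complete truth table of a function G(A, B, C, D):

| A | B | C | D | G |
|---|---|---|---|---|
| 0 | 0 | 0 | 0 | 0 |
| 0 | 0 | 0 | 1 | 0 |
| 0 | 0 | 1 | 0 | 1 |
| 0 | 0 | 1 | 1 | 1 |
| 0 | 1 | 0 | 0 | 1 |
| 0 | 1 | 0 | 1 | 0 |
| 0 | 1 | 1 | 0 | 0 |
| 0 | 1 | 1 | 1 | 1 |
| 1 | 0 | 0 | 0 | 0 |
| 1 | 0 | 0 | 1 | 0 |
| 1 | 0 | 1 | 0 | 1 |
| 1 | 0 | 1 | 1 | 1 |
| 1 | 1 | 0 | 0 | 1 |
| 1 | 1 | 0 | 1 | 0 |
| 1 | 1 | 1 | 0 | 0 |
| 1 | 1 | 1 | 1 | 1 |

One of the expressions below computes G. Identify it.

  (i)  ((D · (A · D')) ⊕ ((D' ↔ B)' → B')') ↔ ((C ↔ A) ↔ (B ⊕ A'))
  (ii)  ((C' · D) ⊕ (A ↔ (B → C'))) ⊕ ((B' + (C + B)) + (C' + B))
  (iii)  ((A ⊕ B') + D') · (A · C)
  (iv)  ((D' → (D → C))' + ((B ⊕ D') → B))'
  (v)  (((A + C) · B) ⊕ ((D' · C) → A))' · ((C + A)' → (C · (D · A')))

(ii) fails at (0,0,0,0): the formula yields 1, G is 0.
(iii) fails at (0,0,1,0): the formula yields 0, G is 1.
(iv) fails at (0,0,0,0): the formula yields 1, G is 0.
(v) fails at (0,0,1,1): the formula yields 0, G is 1.
That leaves (i). Evaluating it on every row reproduces the table of G exactly.

i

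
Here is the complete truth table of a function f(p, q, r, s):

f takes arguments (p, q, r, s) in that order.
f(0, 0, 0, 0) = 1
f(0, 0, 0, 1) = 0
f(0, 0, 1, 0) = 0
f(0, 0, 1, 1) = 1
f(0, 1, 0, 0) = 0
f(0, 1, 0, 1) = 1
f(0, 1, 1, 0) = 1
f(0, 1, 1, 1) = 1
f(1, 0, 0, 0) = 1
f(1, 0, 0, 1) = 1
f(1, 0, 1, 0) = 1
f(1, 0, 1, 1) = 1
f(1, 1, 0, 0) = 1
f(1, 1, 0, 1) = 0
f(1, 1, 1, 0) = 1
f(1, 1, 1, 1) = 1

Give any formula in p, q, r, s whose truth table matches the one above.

f(p, q, r, s) = NOT ((((((NOT p AND NOT q) AND NOT r) AND s) OR (((NOT p AND NOT q) AND r) AND NOT s)) OR (((NOT p AND q) AND NOT r) AND NOT s)) OR (((p AND q) AND NOT r) AND s))

There are just 4 zero rows: (0,0,0,1), (0,0,1,0), (0,1,0,0), (1,1,0,1). Their minterms are ¬p·¬q·¬r·s, ¬p·¬q·r·¬s, ¬p·q·¬r·¬s, p·q·¬r·s; the OR of those covers precisely the 0-outputs, and negating it yields f.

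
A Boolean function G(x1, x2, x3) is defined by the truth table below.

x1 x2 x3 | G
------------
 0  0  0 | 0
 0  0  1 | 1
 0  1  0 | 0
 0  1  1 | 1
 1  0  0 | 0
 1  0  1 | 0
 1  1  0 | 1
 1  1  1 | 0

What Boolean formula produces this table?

Collect the rows where G=1 — (0,0,1), (0,1,1), (1,1,0) — and write one minterm per row: ¬x1·¬x2·x3, ¬x1·x2·x3, x1·x2·¬x3. Their union (logical OR) reproduces the table exactly.

G(x1, x2, x3) = (((not x1 and not x2) and x3) or ((not x1 and x2) and x3)) or ((x1 and x2) and not x3)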